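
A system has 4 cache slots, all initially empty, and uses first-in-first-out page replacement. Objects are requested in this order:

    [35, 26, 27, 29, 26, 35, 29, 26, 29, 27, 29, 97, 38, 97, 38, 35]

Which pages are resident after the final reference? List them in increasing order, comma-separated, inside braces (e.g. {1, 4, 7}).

{29, 35, 38, 97}

35 -> miss, frames [35]
26 -> miss, frames [35, 26]
27 -> miss, frames [35, 26, 27]
29 -> miss, frames [35, 26, 27, 29]
26 -> hit
35 -> hit
29 -> hit
26 -> hit
29 -> hit
27 -> hit
29 -> hit
97 -> miss, evict 35, frames [26, 27, 29, 97]
38 -> miss, evict 26, frames [27, 29, 97, 38]
97 -> hit
38 -> hit
35 -> miss, evict 27, frames [29, 97, 38, 35]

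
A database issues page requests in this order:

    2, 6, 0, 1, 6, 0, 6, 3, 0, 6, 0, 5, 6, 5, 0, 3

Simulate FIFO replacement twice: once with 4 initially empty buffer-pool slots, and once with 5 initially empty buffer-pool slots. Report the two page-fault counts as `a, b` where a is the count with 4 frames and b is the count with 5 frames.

4 frames: F F F F . . . F . . . F F . F . → 8 faults.
5 frames: F F F F . . . F . . . F . . . . → 6 faults.
6 < 8: adding a frame reduced faults, as is typical.

8, 6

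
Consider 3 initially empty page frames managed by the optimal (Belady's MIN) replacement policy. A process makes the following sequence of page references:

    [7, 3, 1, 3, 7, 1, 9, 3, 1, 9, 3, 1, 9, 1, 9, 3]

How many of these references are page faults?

7 → miss, frames [7]
3 → miss, frames [7, 3]
1 → miss, frames [7, 3, 1]
3 → hit
7 → hit
1 → hit
9 → miss, evict 7, frames [3, 1, 9]
3 → hit
1 → hit
9 → hit
3 → hit
1 → hit
9 → hit
1 → hit
9 → hit
3 → hit
Page faults: 4.

4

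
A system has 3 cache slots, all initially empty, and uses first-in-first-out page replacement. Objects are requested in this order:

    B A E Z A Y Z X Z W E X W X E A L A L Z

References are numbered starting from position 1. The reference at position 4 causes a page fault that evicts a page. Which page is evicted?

B

pos 1: B -> fault, frames (B)
pos 2: A -> fault, frames (B A)
pos 3: E -> fault, frames (B A E)
pos 4: Z -> fault, evict B, frames (A E Z)
At position 4, page B is evicted.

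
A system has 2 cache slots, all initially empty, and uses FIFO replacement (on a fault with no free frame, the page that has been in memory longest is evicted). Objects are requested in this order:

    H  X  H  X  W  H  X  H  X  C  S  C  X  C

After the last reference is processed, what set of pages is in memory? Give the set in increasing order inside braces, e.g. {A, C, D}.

{C, X}

H: fault, frames [H]
X: fault, frames [H, X]
H: hit
X: hit
W: fault, evict H, frames [X, W]
H: fault, evict X, frames [W, H]
X: fault, evict W, frames [H, X]
H: hit
X: hit
C: fault, evict H, frames [X, C]
S: fault, evict X, frames [C, S]
C: hit
X: fault, evict C, frames [S, X]
C: fault, evict S, frames [X, C]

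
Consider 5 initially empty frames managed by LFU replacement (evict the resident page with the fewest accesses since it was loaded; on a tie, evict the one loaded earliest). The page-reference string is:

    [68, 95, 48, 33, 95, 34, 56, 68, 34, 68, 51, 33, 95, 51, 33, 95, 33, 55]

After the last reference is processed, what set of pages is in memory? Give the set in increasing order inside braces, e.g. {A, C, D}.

68 -> miss, frames [68]
95 -> miss, frames [68, 95]
48 -> miss, frames [68, 95, 48]
33 -> miss, frames [68, 95, 48, 33]
95 -> hit
34 -> miss, frames [68, 95, 48, 33, 34]
56 -> miss, evict 68, frames [95, 48, 33, 34, 56]
68 -> miss, evict 48, frames [95, 33, 34, 56, 68]
34 -> hit
68 -> hit
51 -> miss, evict 33, frames [95, 34, 56, 68, 51]
33 -> miss, evict 56, frames [95, 34, 68, 51, 33]
95 -> hit
51 -> hit
33 -> hit
95 -> hit
33 -> hit
55 -> miss, evict 34, frames [95, 68, 51, 33, 55]

{33, 51, 55, 68, 95}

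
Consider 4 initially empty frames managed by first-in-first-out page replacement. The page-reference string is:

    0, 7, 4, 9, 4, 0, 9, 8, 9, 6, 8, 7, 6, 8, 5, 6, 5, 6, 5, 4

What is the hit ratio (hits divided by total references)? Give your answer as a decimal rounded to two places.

0.55

0 → miss, frames {0}
7 → miss, frames {0,7}
4 → miss, frames {0,7,4}
9 → miss, frames {0,7,4,9}
4 → hit
0 → hit
9 → hit
8 → miss, evict 0, frames {7,4,9,8}
9 → hit
6 → miss, evict 7, frames {4,9,8,6}
8 → hit
7 → miss, evict 4, frames {9,8,6,7}
6 → hit
8 → hit
5 → miss, evict 9, frames {8,6,7,5}
6 → hit
5 → hit
6 → hit
5 → hit
4 → miss, evict 8, frames {6,7,5,4}
Hits: 11 of 20 references → 11/20 = 0.5500.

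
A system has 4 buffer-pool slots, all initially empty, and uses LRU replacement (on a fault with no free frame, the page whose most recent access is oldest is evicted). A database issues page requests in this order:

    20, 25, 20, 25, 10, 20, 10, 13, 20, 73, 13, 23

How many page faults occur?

20 -> miss, frames (20)
25 -> miss, frames (20 25)
20 -> hit
25 -> hit
10 -> miss, frames (20 25 10)
20 -> hit
10 -> hit
13 -> miss, frames (25 20 10 13)
20 -> hit
73 -> miss, evict 25, frames (10 13 20 73)
13 -> hit
23 -> miss, evict 10, frames (20 73 13 23)
Page faults: 6.

6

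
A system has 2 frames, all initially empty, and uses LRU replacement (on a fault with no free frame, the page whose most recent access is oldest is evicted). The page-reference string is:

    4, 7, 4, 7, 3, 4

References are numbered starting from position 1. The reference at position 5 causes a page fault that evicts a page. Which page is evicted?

pos 1: 4 -> fault, frames (4)
pos 2: 7 -> fault, frames (4 7)
pos 3: 4 -> hit
pos 4: 7 -> hit
pos 5: 3 -> fault, evict 4, frames (7 3)
At position 5, page 4 is evicted.

4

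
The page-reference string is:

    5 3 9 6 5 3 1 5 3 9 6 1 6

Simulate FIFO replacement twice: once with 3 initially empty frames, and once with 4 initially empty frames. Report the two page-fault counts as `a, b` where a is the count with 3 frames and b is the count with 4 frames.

3 frames: F F F F F F F . . F F . . → 9 faults.
4 frames: F F F F . . F F F F F F . → 10 faults.
10 > 9: adding a frame increased faults — Belady's anomaly.

9, 10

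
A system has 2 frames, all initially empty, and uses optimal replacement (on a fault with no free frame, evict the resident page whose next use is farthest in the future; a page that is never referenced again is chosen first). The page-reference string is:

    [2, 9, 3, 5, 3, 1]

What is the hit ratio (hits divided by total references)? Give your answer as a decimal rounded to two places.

2 -> fault, frames (2)
9 -> fault, frames (2 9)
3 -> fault, evict 9, frames (2 3)
5 -> fault, evict 2, frames (3 5)
3 -> hit
1 -> fault, evict 5, frames (3 1)
Hits: 1 of 6 references → 1/6 = 0.1667.

0.17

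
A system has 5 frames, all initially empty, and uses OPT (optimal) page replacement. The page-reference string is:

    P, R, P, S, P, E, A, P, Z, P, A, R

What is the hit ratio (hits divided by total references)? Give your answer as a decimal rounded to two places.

0.50

P → miss, frames (P)
R → miss, frames (P R)
P → hit
S → miss, frames (P R S)
P → hit
E → miss, frames (P R S E)
A → miss, frames (P R S E A)
P → hit
Z → miss, evict E, frames (P R S A Z)
P → hit
A → hit
R → hit
Hits: 6 of 12 references → 6/12 = 0.5000.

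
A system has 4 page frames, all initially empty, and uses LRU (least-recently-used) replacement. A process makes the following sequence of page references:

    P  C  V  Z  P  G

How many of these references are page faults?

P -> fault, frames [P]
C -> fault, frames [P, C]
V -> fault, frames [P, C, V]
Z -> fault, frames [P, C, V, Z]
P -> hit
G -> fault, evict C, frames [V, Z, P, G]
Page faults: 5.

5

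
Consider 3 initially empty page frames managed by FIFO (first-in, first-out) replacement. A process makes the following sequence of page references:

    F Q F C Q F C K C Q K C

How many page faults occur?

4

F → miss, frames (F)
Q → miss, frames (F Q)
F → hit
C → miss, frames (F Q C)
Q → hit
F → hit
C → hit
K → miss, evict F, frames (Q C K)
C → hit
Q → hit
K → hit
C → hit
Page faults: 4.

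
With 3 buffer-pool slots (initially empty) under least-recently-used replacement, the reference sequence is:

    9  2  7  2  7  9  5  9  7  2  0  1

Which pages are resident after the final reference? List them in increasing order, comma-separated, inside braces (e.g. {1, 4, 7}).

{0, 1, 2}

9 -> miss, frames {9}
2 -> miss, frames {9,2}
7 -> miss, frames {9,2,7}
2 -> hit
7 -> hit
9 -> hit
5 -> miss, evict 2, frames {7,9,5}
9 -> hit
7 -> hit
2 -> miss, evict 5, frames {9,7,2}
0 -> miss, evict 9, frames {7,2,0}
1 -> miss, evict 7, frames {2,0,1}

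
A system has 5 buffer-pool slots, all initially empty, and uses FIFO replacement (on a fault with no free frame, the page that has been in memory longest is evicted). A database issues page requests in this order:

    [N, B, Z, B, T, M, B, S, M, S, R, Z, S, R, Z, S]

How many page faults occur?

N → miss, frames {N}
B → miss, frames {N,B}
Z → miss, frames {N,B,Z}
B → hit
T → miss, frames {N,B,Z,T}
M → miss, frames {N,B,Z,T,M}
B → hit
S → miss, evict N, frames {B,Z,T,M,S}
M → hit
S → hit
R → miss, evict B, frames {Z,T,M,S,R}
Z → hit
S → hit
R → hit
Z → hit
S → hit
Page faults: 7.

7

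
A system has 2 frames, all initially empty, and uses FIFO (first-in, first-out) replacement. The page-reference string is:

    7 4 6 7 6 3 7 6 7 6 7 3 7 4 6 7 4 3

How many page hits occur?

5

7 -> miss, frames [7]
4 -> miss, frames [7, 4]
6 -> miss, evict 7, frames [4, 6]
7 -> miss, evict 4, frames [6, 7]
6 -> hit
3 -> miss, evict 6, frames [7, 3]
7 -> hit
6 -> miss, evict 7, frames [3, 6]
7 -> miss, evict 3, frames [6, 7]
6 -> hit
7 -> hit
3 -> miss, evict 6, frames [7, 3]
7 -> hit
4 -> miss, evict 7, frames [3, 4]
6 -> miss, evict 3, frames [4, 6]
7 -> miss, evict 4, frames [6, 7]
4 -> miss, evict 6, frames [7, 4]
3 -> miss, evict 7, frames [4, 3]
Hits: 5.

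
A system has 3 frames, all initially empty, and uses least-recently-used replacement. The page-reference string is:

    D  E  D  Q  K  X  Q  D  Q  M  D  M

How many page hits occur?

5

D -> miss, frames (D)
E -> miss, frames (D E)
D -> hit
Q -> miss, frames (E D Q)
K -> miss, evict E, frames (D Q K)
X -> miss, evict D, frames (Q K X)
Q -> hit
D -> miss, evict K, frames (X Q D)
Q -> hit
M -> miss, evict X, frames (D Q M)
D -> hit
M -> hit
Hits: 5.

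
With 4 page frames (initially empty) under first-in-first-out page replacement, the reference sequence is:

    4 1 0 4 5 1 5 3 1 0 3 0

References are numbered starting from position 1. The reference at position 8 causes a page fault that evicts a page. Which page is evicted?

pos 1: 4 → miss, frames (4)
pos 2: 1 → miss, frames (4 1)
pos 3: 0 → miss, frames (4 1 0)
pos 4: 4 → hit
pos 5: 5 → miss, frames (4 1 0 5)
pos 6: 1 → hit
pos 7: 5 → hit
pos 8: 3 → miss, evict 4, frames (1 0 5 3)
At position 8, page 4 is evicted.

4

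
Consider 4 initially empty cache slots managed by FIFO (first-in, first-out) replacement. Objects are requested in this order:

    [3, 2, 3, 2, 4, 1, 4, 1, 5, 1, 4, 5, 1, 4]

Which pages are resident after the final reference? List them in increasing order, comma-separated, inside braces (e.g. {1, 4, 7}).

3 -> fault, frames [3]
2 -> fault, frames [3, 2]
3 -> hit
2 -> hit
4 -> fault, frames [3, 2, 4]
1 -> fault, frames [3, 2, 4, 1]
4 -> hit
1 -> hit
5 -> fault, evict 3, frames [2, 4, 1, 5]
1 -> hit
4 -> hit
5 -> hit
1 -> hit
4 -> hit

{1, 2, 4, 5}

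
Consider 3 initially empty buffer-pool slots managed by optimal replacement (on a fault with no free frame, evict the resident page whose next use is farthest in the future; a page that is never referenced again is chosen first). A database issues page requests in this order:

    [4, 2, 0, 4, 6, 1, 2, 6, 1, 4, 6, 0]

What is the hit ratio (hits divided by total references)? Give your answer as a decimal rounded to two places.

4: fault, frames (4)
2: fault, frames (4 2)
0: fault, frames (4 2 0)
4: hit
6: fault, evict 0, frames (4 2 6)
1: fault, evict 4, frames (2 6 1)
2: hit
6: hit
1: hit
4: fault, evict 1, frames (2 6 4)
6: hit
0: fault, evict 4, frames (2 6 0)
Hits: 5 of 12 references → 5/12 = 0.4167.

0.42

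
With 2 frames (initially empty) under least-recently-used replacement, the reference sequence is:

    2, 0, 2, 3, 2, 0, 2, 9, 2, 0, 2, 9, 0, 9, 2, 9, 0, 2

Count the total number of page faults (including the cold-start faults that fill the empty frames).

2 -> fault, frames [2]
0 -> fault, frames [2, 0]
2 -> hit
3 -> fault, evict 0, frames [2, 3]
2 -> hit
0 -> fault, evict 3, frames [2, 0]
2 -> hit
9 -> fault, evict 0, frames [2, 9]
2 -> hit
0 -> fault, evict 9, frames [2, 0]
2 -> hit
9 -> fault, evict 0, frames [2, 9]
0 -> fault, evict 2, frames [9, 0]
9 -> hit
2 -> fault, evict 0, frames [9, 2]
9 -> hit
0 -> fault, evict 2, frames [9, 0]
2 -> fault, evict 9, frames [0, 2]
Page faults: 11.

11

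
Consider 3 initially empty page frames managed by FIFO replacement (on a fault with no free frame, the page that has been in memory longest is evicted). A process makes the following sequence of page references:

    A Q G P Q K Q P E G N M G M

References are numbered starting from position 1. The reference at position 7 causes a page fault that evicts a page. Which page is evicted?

pos 1: A: miss, frames [A]
pos 2: Q: miss, frames [A, Q]
pos 3: G: miss, frames [A, Q, G]
pos 4: P: miss, evict A, frames [Q, G, P]
pos 5: Q: hit
pos 6: K: miss, evict Q, frames [G, P, K]
pos 7: Q: miss, evict G, frames [P, K, Q]
At position 7, page G is evicted.

G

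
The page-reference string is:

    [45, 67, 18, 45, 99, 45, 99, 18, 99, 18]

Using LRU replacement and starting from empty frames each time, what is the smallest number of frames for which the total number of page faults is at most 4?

3

f=1: 10 faults
f=2: 6 faults
f=3: 4 faults
f=4: 4 faults
Smallest f with faults ≤ 4 is 3.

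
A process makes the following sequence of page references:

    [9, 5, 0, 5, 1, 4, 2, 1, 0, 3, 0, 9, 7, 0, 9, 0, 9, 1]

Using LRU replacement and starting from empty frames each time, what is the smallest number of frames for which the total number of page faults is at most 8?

7

f=1: 18 faults
f=2: 14 faults
f=3: 11 faults
f=4: 11 faults
f=5: 9 faults
f=6: 9 faults
f=7: 8 faults
f=8: 8 faults
Smallest f with faults ≤ 8 is 7.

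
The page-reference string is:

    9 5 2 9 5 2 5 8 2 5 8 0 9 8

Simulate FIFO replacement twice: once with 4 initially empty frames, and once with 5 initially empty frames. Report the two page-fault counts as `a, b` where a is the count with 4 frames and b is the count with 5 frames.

6, 5

4 frames: F F F . . . . F . . . F F . → 6 faults.
5 frames: F F F . . . . F . . . F . . → 5 faults.
5 < 6: adding a frame reduced faults, as is typical.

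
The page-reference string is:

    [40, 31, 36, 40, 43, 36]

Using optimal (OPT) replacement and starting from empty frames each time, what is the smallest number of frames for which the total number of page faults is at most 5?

2

f=1: 6 faults
f=2: 4 faults
f=3: 4 faults
f=4: 4 faults
Smallest f with faults ≤ 5 is 2.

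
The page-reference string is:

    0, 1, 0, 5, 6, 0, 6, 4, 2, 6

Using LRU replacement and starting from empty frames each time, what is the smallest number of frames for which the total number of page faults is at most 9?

f=1: 10 faults
f=2: 8 faults
f=3: 6 faults
f=4: 6 faults
f=5: 6 faults
f=6: 6 faults
Smallest f with faults ≤ 9 is 2.

2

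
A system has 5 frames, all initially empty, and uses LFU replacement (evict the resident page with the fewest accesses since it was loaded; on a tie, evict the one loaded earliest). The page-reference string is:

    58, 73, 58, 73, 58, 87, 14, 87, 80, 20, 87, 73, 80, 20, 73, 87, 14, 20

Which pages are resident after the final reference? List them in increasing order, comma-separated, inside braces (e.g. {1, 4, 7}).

58 -> miss, frames {58}
73 -> miss, frames {58,73}
58 -> hit
73 -> hit
58 -> hit
87 -> miss, frames {58,73,87}
14 -> miss, frames {58,73,87,14}
87 -> hit
80 -> miss, frames {58,73,87,14,80}
20 -> miss, evict 14, frames {58,73,87,80,20}
87 -> hit
73 -> hit
80 -> hit
20 -> hit
73 -> hit
87 -> hit
14 -> miss, evict 80, frames {58,73,87,20,14}
20 -> hit

{14, 20, 58, 73, 87}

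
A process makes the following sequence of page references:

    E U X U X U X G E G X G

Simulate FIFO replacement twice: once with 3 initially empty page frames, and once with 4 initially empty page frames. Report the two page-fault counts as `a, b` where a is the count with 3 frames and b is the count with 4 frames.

5, 4

3 frames: F F F . . . . F F . . . → 5 faults.
4 frames: F F F . . . . F . . . . → 4 faults.
4 < 5: adding a frame reduced faults, as is typical.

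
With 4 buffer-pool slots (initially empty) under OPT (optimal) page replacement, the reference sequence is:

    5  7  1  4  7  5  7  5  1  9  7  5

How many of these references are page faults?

5

5: fault, frames {5}
7: fault, frames {5,7}
1: fault, frames {5,7,1}
4: fault, frames {5,7,1,4}
7: hit
5: hit
7: hit
5: hit
1: hit
9: fault, evict 4, frames {5,7,1,9}
7: hit
5: hit
Page faults: 5.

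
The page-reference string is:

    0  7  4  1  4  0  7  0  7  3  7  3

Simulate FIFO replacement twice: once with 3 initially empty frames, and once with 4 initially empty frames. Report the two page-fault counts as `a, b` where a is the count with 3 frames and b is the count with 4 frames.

7, 5

3 frames: F F F F . F F . . F . . → 7 faults.
4 frames: F F F F . . . . . F . . → 5 faults.
5 < 7: adding a frame reduced faults, as is typical.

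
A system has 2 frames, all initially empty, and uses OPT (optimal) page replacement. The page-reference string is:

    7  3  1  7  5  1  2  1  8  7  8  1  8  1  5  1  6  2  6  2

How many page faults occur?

7 → fault, frames (7)
3 → fault, frames (7 3)
1 → fault, evict 3, frames (7 1)
7 → hit
5 → fault, evict 7, frames (1 5)
1 → hit
2 → fault, evict 5, frames (1 2)
1 → hit
8 → fault, evict 2, frames (1 8)
7 → fault, evict 1, frames (8 7)
8 → hit
1 → fault, evict 7, frames (8 1)
8 → hit
1 → hit
5 → fault, evict 8, frames (1 5)
1 → hit
6 → fault, evict 5, frames (1 6)
2 → fault, evict 1, frames (6 2)
6 → hit
2 → hit
Page faults: 11.

11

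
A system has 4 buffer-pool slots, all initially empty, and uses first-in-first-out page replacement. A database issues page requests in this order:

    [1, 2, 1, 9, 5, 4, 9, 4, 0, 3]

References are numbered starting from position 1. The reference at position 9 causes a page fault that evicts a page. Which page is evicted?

pos 1: 1: fault, frames {1}
pos 2: 2: fault, frames {1,2}
pos 3: 1: hit
pos 4: 9: fault, frames {1,2,9}
pos 5: 5: fault, frames {1,2,9,5}
pos 6: 4: fault, evict 1, frames {2,9,5,4}
pos 7: 9: hit
pos 8: 4: hit
pos 9: 0: fault, evict 2, frames {9,5,4,0}
At position 9, page 2 is evicted.

2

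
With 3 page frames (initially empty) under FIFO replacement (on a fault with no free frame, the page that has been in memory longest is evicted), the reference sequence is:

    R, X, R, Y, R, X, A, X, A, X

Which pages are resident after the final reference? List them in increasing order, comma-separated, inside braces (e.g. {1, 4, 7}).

R: fault, frames [R]
X: fault, frames [R, X]
R: hit
Y: fault, frames [R, X, Y]
R: hit
X: hit
A: fault, evict R, frames [X, Y, A]
X: hit
A: hit
X: hit

{A, X, Y}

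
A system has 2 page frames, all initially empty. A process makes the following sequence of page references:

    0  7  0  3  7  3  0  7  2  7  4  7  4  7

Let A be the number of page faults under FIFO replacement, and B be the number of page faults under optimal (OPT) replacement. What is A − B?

Under FIFO: F F . F . . F F F . F F . . → 8 faults.
Under OPT: F F . F . . F . F . F . . . → 6 faults.
A − B = 8 − 6 = 2.

2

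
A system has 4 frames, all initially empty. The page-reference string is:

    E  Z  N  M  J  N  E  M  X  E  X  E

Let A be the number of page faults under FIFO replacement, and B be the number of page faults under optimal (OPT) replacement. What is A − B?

1

Under FIFO: F F F F F . F . F . . . → 7 faults.
Under OPT: F F F F F . . . F . . . → 6 faults.
A − B = 7 − 6 = 1.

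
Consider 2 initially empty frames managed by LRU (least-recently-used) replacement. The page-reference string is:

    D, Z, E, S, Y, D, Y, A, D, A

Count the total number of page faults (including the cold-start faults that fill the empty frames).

D -> fault, frames [D]
Z -> fault, frames [D, Z]
E -> fault, evict D, frames [Z, E]
S -> fault, evict Z, frames [E, S]
Y -> fault, evict E, frames [S, Y]
D -> fault, evict S, frames [Y, D]
Y -> hit
A -> fault, evict D, frames [Y, A]
D -> fault, evict Y, frames [A, D]
A -> hit
Page faults: 8.

8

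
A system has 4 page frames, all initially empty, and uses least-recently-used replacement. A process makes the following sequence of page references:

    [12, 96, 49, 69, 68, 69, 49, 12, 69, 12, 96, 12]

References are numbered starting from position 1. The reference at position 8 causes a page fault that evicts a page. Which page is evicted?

pos 1: 12 → fault, frames {12}
pos 2: 96 → fault, frames {12,96}
pos 3: 49 → fault, frames {12,96,49}
pos 4: 69 → fault, frames {12,96,49,69}
pos 5: 68 → fault, evict 12, frames {96,49,69,68}
pos 6: 69 → hit
pos 7: 49 → hit
pos 8: 12 → fault, evict 96, frames {68,69,49,12}
At position 8, page 96 is evicted.

96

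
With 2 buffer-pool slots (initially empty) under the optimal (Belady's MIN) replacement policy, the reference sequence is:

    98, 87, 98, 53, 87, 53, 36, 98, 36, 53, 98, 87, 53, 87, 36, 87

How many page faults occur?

8

98 -> fault, frames (98)
87 -> fault, frames (98 87)
98 -> hit
53 -> fault, evict 98, frames (87 53)
87 -> hit
53 -> hit
36 -> fault, evict 87, frames (53 36)
98 -> fault, evict 53, frames (36 98)
36 -> hit
53 -> fault, evict 36, frames (98 53)
98 -> hit
87 -> fault, evict 98, frames (53 87)
53 -> hit
87 -> hit
36 -> fault, evict 53, frames (87 36)
87 -> hit
Page faults: 8.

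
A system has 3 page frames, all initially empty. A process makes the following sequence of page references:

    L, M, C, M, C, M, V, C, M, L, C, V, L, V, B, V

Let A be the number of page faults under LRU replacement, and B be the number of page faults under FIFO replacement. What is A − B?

Under LRU: F F F . . . F . . F . F . . F . → 7 faults.
Under FIFO: F F F . . . F . . F . . . . F . → 6 faults.
A − B = 7 − 6 = 1.

1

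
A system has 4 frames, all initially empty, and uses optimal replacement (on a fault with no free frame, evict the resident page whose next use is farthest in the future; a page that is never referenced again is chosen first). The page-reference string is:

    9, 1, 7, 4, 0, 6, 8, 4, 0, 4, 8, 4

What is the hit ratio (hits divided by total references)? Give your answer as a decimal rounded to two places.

9 → miss, frames {9}
1 → miss, frames {9,1}
7 → miss, frames {9,1,7}
4 → miss, frames {9,1,7,4}
0 → miss, evict 7, frames {9,1,4,0}
6 → miss, evict 1, frames {9,4,0,6}
8 → miss, evict 6, frames {9,4,0,8}
4 → hit
0 → hit
4 → hit
8 → hit
4 → hit
Hits: 5 of 12 references → 5/12 = 0.4167.

0.42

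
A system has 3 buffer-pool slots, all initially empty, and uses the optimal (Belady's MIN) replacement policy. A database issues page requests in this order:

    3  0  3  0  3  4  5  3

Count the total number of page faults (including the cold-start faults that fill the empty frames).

3 -> fault, frames (3)
0 -> fault, frames (3 0)
3 -> hit
0 -> hit
3 -> hit
4 -> fault, frames (3 0 4)
5 -> fault, evict 4, frames (3 0 5)
3 -> hit
Page faults: 4.

4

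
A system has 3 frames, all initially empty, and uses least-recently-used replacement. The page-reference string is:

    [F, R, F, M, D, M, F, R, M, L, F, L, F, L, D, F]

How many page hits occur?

8

F -> miss, frames {F}
R -> miss, frames {F,R}
F -> hit
M -> miss, frames {R,F,M}
D -> miss, evict R, frames {F,M,D}
M -> hit
F -> hit
R -> miss, evict D, frames {M,F,R}
M -> hit
L -> miss, evict F, frames {R,M,L}
F -> miss, evict R, frames {M,L,F}
L -> hit
F -> hit
L -> hit
D -> miss, evict M, frames {F,L,D}
F -> hit
Hits: 8.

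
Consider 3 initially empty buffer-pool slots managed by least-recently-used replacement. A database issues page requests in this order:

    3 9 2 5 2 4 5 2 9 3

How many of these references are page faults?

3: fault, frames (3)
9: fault, frames (3 9)
2: fault, frames (3 9 2)
5: fault, evict 3, frames (9 2 5)
2: hit
4: fault, evict 9, frames (5 2 4)
5: hit
2: hit
9: fault, evict 4, frames (5 2 9)
3: fault, evict 5, frames (2 9 3)
Page faults: 7.

7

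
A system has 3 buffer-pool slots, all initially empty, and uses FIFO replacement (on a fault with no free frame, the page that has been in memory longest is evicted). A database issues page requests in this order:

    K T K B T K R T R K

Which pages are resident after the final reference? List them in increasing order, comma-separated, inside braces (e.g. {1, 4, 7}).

{B, K, R}

K → miss, frames (K)
T → miss, frames (K T)
K → hit
B → miss, frames (K T B)
T → hit
K → hit
R → miss, evict K, frames (T B R)
T → hit
R → hit
K → miss, evict T, frames (B R K)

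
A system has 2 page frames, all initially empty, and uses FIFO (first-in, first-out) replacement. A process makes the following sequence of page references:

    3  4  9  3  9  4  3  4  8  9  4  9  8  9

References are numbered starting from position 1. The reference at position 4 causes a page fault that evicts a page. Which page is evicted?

4

pos 1: 3 -> miss, frames {3}
pos 2: 4 -> miss, frames {3,4}
pos 3: 9 -> miss, evict 3, frames {4,9}
pos 4: 3 -> miss, evict 4, frames {9,3}
At position 4, page 4 is evicted.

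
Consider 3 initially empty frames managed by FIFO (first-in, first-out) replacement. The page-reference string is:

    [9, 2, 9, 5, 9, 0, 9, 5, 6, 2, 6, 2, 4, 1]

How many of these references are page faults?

9

9 → fault, frames {9}
2 → fault, frames {9,2}
9 → hit
5 → fault, frames {9,2,5}
9 → hit
0 → fault, evict 9, frames {2,5,0}
9 → fault, evict 2, frames {5,0,9}
5 → hit
6 → fault, evict 5, frames {0,9,6}
2 → fault, evict 0, frames {9,6,2}
6 → hit
2 → hit
4 → fault, evict 9, frames {6,2,4}
1 → fault, evict 6, frames {2,4,1}
Page faults: 9.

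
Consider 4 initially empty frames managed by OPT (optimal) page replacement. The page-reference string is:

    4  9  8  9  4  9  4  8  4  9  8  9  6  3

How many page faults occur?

5

4 -> miss, frames (4)
9 -> miss, frames (4 9)
8 -> miss, frames (4 9 8)
9 -> hit
4 -> hit
9 -> hit
4 -> hit
8 -> hit
4 -> hit
9 -> hit
8 -> hit
9 -> hit
6 -> miss, frames (4 9 8 6)
3 -> miss, evict 6, frames (4 9 8 3)
Page faults: 5.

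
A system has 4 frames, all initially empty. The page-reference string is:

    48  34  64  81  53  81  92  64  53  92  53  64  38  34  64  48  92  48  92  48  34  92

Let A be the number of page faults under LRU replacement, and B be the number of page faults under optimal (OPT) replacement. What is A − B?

2

Under LRU: F F F F F . F . . . . . F F . F F . . . . . → 10 faults.
Under OPT: F F F F F . F . . . . . F . . F . . . . . . → 8 faults.
A − B = 10 − 8 = 2.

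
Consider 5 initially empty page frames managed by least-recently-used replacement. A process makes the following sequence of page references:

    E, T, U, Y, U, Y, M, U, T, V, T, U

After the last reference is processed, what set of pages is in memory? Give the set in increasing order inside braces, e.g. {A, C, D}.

{M, T, U, V, Y}

E: miss, frames (E)
T: miss, frames (E T)
U: miss, frames (E T U)
Y: miss, frames (E T U Y)
U: hit
Y: hit
M: miss, frames (E T U Y M)
U: hit
T: hit
V: miss, evict E, frames (Y M U T V)
T: hit
U: hit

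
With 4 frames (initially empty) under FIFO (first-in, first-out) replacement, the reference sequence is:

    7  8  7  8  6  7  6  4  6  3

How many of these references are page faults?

5

7 → fault, frames [7]
8 → fault, frames [7, 8]
7 → hit
8 → hit
6 → fault, frames [7, 8, 6]
7 → hit
6 → hit
4 → fault, frames [7, 8, 6, 4]
6 → hit
3 → fault, evict 7, frames [8, 6, 4, 3]
Page faults: 5.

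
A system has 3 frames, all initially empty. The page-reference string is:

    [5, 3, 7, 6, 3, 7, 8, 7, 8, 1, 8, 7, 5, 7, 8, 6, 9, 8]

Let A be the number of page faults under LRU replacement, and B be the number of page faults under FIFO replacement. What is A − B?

-2

Under LRU: F F F F . . F . . F . . F . . F F . → 9 faults.
Under FIFO: F F F F . . F . . F . F F . F F F . → 11 faults.
A − B = 9 − 11 = -2.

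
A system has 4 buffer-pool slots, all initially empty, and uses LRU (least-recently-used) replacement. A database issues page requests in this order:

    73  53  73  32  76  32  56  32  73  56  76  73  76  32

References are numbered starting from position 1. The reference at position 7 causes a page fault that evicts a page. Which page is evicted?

53

pos 1: 73 -> miss, frames [73]
pos 2: 53 -> miss, frames [73, 53]
pos 3: 73 -> hit
pos 4: 32 -> miss, frames [53, 73, 32]
pos 5: 76 -> miss, frames [53, 73, 32, 76]
pos 6: 32 -> hit
pos 7: 56 -> miss, evict 53, frames [73, 76, 32, 56]
At position 7, page 53 is evicted.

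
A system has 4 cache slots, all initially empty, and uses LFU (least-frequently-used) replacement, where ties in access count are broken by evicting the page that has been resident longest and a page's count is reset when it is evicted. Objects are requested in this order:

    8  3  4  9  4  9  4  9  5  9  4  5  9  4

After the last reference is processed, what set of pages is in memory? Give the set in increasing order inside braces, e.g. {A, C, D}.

8: fault, frames {8}
3: fault, frames {8,3}
4: fault, frames {8,3,4}
9: fault, frames {8,3,4,9}
4: hit
9: hit
4: hit
9: hit
5: fault, evict 8, frames {3,4,9,5}
9: hit
4: hit
5: hit
9: hit
4: hit

{3, 4, 5, 9}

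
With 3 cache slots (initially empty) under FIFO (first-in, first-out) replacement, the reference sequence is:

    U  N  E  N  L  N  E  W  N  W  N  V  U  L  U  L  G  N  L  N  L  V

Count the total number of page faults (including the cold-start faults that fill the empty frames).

12

U: fault, frames (U)
N: fault, frames (U N)
E: fault, frames (U N E)
N: hit
L: fault, evict U, frames (N E L)
N: hit
E: hit
W: fault, evict N, frames (E L W)
N: fault, evict E, frames (L W N)
W: hit
N: hit
V: fault, evict L, frames (W N V)
U: fault, evict W, frames (N V U)
L: fault, evict N, frames (V U L)
U: hit
L: hit
G: fault, evict V, frames (U L G)
N: fault, evict U, frames (L G N)
L: hit
N: hit
L: hit
V: fault, evict L, frames (G N V)
Page faults: 12.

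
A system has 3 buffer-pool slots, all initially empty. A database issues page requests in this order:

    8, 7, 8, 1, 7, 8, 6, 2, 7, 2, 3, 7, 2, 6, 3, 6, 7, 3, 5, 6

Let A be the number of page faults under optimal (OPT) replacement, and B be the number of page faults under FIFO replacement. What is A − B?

-1

Under OPT: F F . F . . F F . . F . . F . . . . F . → 8 faults.
Under FIFO: F F . F . . F F F . F . . F . . . . F . → 9 faults.
A − B = 8 − 9 = -1.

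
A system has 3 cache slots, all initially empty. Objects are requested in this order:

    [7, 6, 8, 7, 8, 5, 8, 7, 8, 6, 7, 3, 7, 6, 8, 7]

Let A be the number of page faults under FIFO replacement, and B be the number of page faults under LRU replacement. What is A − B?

2

Under FIFO: F F F . . F . F . F . F . . F F → 9 faults.
Under LRU: F F F . . F . . . F . F . . F . → 7 faults.
A − B = 9 − 7 = 2.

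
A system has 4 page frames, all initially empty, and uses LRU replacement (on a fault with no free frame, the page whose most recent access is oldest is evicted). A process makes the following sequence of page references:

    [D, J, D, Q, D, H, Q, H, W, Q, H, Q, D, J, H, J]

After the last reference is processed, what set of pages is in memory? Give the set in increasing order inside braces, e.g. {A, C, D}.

{D, H, J, Q}

D -> miss, frames {D}
J -> miss, frames {D,J}
D -> hit
Q -> miss, frames {J,D,Q}
D -> hit
H -> miss, frames {J,Q,D,H}
Q -> hit
H -> hit
W -> miss, evict J, frames {D,Q,H,W}
Q -> hit
H -> hit
Q -> hit
D -> hit
J -> miss, evict W, frames {H,Q,D,J}
H -> hit
J -> hit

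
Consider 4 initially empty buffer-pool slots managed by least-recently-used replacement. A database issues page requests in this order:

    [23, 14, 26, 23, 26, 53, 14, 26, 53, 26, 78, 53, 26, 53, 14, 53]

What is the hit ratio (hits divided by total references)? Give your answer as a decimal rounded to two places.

0.69

23 → fault, frames {23}
14 → fault, frames {23,14}
26 → fault, frames {23,14,26}
23 → hit
26 → hit
53 → fault, frames {14,23,26,53}
14 → hit
26 → hit
53 → hit
26 → hit
78 → fault, evict 23, frames {14,53,26,78}
53 → hit
26 → hit
53 → hit
14 → hit
53 → hit
Hits: 11 of 16 references → 11/16 = 0.6875.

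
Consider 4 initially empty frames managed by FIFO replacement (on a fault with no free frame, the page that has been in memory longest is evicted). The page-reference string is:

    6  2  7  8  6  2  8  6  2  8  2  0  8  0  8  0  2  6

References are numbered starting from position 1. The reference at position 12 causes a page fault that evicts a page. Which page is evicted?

6

pos 1: 6: miss, frames {6}
pos 2: 2: miss, frames {6,2}
pos 3: 7: miss, frames {6,2,7}
pos 4: 8: miss, frames {6,2,7,8}
pos 5: 6: hit
pos 6: 2: hit
pos 7: 8: hit
pos 8: 6: hit
pos 9: 2: hit
pos 10: 8: hit
pos 11: 2: hit
pos 12: 0: miss, evict 6, frames {2,7,8,0}
At position 12, page 6 is evicted.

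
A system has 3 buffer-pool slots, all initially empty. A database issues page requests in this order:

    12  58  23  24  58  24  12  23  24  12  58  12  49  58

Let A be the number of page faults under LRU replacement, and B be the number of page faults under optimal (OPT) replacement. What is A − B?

Under LRU: F F F F . . F F . . F . F . → 8 faults.
Under OPT: F F F F . . . F . . F . F . → 7 faults.
A − B = 8 − 7 = 1.

1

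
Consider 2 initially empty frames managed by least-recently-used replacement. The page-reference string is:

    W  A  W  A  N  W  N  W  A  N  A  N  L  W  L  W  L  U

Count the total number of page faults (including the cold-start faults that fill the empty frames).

9

W → miss, frames (W)
A → miss, frames (W A)
W → hit
A → hit
N → miss, evict W, frames (A N)
W → miss, evict A, frames (N W)
N → hit
W → hit
A → miss, evict N, frames (W A)
N → miss, evict W, frames (A N)
A → hit
N → hit
L → miss, evict A, frames (N L)
W → miss, evict N, frames (L W)
L → hit
W → hit
L → hit
U → miss, evict W, frames (L U)
Page faults: 9.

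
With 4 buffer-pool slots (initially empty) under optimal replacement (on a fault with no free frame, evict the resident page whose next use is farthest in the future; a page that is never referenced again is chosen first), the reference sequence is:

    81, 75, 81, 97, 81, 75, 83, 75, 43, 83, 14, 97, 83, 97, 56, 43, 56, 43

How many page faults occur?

7

81 → miss, frames {81}
75 → miss, frames {81,75}
81 → hit
97 → miss, frames {81,75,97}
81 → hit
75 → hit
83 → miss, frames {81,75,97,83}
75 → hit
43 → miss, evict 75, frames {81,97,83,43}
83 → hit
14 → miss, evict 81, frames {97,83,43,14}
97 → hit
83 → hit
97 → hit
56 → miss, evict 14, frames {97,83,43,56}
43 → hit
56 → hit
43 → hit
Page faults: 7.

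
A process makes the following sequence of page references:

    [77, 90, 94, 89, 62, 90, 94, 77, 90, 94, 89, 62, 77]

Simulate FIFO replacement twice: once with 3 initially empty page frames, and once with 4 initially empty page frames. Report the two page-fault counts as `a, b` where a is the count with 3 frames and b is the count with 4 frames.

3 frames: F F F F F F F F . . F F . → 10 faults.
4 frames: F F F F F . . F F F F F F → 11 faults.
11 > 10: adding a frame increased faults — Belady's anomaly.

10, 11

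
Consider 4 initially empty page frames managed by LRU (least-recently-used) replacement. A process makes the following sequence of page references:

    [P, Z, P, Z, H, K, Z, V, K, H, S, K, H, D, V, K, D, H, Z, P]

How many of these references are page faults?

10

P: fault, frames [P]
Z: fault, frames [P, Z]
P: hit
Z: hit
H: fault, frames [P, Z, H]
K: fault, frames [P, Z, H, K]
Z: hit
V: fault, evict P, frames [H, K, Z, V]
K: hit
H: hit
S: fault, evict Z, frames [V, K, H, S]
K: hit
H: hit
D: fault, evict V, frames [S, K, H, D]
V: fault, evict S, frames [K, H, D, V]
K: hit
D: hit
H: hit
Z: fault, evict V, frames [K, D, H, Z]
P: fault, evict K, frames [D, H, Z, P]
Page faults: 10.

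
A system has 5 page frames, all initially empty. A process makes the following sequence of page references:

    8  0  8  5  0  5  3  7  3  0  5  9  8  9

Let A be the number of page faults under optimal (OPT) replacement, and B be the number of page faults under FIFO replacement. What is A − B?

Under OPT: F F . F . . F F . . . F . . → 6 faults.
Under FIFO: F F . F . . F F . . . F F . → 7 faults.
A − B = 6 − 7 = -1.

-1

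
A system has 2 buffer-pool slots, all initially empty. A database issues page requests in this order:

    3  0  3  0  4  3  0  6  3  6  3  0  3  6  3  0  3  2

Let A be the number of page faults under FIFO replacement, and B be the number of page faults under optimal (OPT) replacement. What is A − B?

Under FIFO: F F . . F F F F F . . F . F F F . F → 12 faults.
Under OPT: F F . . F . F F . . . F . F . F . F → 9 faults.
A − B = 12 − 9 = 3.

3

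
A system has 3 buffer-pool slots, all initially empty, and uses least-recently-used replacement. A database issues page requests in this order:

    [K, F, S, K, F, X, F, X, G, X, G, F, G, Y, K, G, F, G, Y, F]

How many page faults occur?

9

K: fault, frames (K)
F: fault, frames (K F)
S: fault, frames (K F S)
K: hit
F: hit
X: fault, evict S, frames (K F X)
F: hit
X: hit
G: fault, evict K, frames (F X G)
X: hit
G: hit
F: hit
G: hit
Y: fault, evict X, frames (F G Y)
K: fault, evict F, frames (G Y K)
G: hit
F: fault, evict Y, frames (K G F)
G: hit
Y: fault, evict K, frames (F G Y)
F: hit
Page faults: 9.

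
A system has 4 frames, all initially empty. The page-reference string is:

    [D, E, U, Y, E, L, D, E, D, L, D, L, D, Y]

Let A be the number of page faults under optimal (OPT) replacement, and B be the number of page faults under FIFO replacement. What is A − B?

Under OPT: F F F F . F . . . . . . . . → 5 faults.
Under FIFO: F F F F . F F F . . . . . . → 7 faults.
A − B = 5 − 7 = -2.

-2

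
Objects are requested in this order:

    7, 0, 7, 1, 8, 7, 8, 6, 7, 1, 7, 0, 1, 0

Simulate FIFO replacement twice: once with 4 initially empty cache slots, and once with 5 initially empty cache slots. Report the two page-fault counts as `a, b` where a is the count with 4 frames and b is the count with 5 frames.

4 frames: F F . F F . . F F . . F F . → 8 faults.
5 frames: F F . F F . . F . . . . . . → 5 faults.
5 < 8: adding a frame reduced faults, as is typical.

8, 5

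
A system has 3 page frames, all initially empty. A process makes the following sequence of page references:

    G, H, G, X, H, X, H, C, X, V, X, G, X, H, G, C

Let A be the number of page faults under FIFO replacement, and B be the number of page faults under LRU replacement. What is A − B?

1

Under FIFO: F F . F . . . F . F . F F F . F → 9 faults.
Under LRU: F F . F . . . F . F . F . F . F → 8 faults.
A − B = 9 − 8 = 1.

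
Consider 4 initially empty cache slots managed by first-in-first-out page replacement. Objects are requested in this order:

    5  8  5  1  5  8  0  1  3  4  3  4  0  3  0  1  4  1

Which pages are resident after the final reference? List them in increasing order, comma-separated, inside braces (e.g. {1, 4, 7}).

{0, 1, 3, 4}

5: miss, frames [5]
8: miss, frames [5, 8]
5: hit
1: miss, frames [5, 8, 1]
5: hit
8: hit
0: miss, frames [5, 8, 1, 0]
1: hit
3: miss, evict 5, frames [8, 1, 0, 3]
4: miss, evict 8, frames [1, 0, 3, 4]
3: hit
4: hit
0: hit
3: hit
0: hit
1: hit
4: hit
1: hit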